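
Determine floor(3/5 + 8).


3/5 = 0.6
0.6 + 8 = 8.6
floor(8.6) = 8

8


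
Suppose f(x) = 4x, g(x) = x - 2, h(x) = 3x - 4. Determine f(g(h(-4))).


h(-4) = -16
g(-16) = -18
f(-18) = -72

-72


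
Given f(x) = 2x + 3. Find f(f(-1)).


f(-1) = 1
f(1) = 5

5


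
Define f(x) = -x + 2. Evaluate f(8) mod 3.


f(8) = -6
-6 mod 3 = 0

0


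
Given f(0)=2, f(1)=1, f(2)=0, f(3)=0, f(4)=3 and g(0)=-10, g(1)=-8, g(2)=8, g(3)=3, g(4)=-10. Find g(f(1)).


-8


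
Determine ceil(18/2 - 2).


7


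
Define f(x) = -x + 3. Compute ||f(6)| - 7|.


4


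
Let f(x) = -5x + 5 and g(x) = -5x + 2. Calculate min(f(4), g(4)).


f(4) = -15
g(4) = -18
min = -18

-18


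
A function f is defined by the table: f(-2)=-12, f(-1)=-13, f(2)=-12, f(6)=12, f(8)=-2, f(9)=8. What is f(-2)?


Reading from the table at x = -2

-12


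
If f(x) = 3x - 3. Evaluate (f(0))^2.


f(0) = -3
(-3)^2 = 9

9


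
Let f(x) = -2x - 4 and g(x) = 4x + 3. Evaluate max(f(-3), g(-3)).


f(-3) = 2
g(-3) = -9
max = 2

2


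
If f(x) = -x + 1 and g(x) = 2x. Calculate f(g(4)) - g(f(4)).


-1


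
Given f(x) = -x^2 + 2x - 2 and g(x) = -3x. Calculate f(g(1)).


g(1) = -3
f(-3) = (-1)*(-3)^2 + 2*(-3) - 2 = -17

-17


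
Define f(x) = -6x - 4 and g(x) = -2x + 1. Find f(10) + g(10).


f(10) = -64
g(10) = -19
Sum = -83

-83


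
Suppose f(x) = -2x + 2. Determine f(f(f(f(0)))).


f(0) = 2
f(2) = -2
f(-2) = 6
f(6) = -10

-10


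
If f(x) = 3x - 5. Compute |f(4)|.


f(4) = 7
|7| = 7

7


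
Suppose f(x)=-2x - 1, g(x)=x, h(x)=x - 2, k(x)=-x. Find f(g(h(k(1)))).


k(1) = -1
h(-1) = -3
g(-3) = -3
f(-3) = 5

5


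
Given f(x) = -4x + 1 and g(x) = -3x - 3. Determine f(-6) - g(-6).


f(-6) = 25
g(-6) = 15
Difference = 10

10


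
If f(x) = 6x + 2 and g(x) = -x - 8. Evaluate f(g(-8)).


g(-8) = 0
f(0) = 2

2


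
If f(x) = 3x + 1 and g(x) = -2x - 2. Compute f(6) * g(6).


-266


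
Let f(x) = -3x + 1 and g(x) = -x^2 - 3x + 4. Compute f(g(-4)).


g(-4) = 0
f(0) = 1

1


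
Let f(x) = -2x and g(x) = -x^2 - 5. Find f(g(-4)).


g(-4) = -21
f(-21) = 42

42


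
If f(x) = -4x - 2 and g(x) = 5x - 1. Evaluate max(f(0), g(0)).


-1


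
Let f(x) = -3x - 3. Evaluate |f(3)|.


12


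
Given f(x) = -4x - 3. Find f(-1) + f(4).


f(-1) = 1
f(4) = -19
Sum = -18

-18


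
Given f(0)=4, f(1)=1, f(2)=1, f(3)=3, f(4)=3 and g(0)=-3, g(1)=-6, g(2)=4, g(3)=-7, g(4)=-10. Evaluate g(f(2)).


-6


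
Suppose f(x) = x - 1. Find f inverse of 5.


Solve x - 1 = 5
x = (5 + 1) / 1 = 6

6


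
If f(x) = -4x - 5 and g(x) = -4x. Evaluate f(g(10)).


g(10) = -40
f(-40) = 155

155


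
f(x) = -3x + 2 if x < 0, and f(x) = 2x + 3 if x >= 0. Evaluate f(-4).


-4 satisfies x < 0
f(-4) = 14

14


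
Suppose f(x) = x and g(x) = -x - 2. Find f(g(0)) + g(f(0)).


f(g(0)) = -2
g(f(0)) = -2
Sum = -4

-4


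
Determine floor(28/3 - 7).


28/3 = 9.3333
9.3333 - 7 = 2.3333
floor(2.3333) = 2

2


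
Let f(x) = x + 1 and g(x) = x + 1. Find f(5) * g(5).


f(5) = 6
g(5) = 6
Product = 36

36


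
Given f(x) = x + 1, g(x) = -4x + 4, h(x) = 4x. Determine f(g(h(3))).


h(3) = 12
g(12) = -44
f(-44) = -43

-43


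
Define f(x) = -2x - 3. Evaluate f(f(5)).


f(5) = -13
f(-13) = 23

23


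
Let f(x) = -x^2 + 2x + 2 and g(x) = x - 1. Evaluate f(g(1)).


g(1) = 0
f(0) = (-1)*(0)^2 + 2*(0) + 2 = 2

2


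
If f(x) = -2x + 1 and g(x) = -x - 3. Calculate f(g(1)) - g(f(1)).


f(g(1)) = 9
g(f(1)) = -2
Difference = 11

11


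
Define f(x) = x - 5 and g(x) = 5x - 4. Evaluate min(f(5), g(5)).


0


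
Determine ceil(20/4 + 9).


20/4 = 5
5 + 9 = 14
ceil(14) = 14

14


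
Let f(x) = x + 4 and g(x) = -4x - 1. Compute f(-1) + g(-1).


f(-1) = 3
g(-1) = 3
Sum = 6

6


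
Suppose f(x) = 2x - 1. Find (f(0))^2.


f(0) = -1
(-1)^2 = 1

1


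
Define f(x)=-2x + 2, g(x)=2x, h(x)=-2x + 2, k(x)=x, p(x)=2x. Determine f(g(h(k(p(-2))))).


-38


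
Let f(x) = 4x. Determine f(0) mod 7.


f(0) = 0
0 mod 7 = 0

0


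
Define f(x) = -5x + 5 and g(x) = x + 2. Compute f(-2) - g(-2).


f(-2) = 15
g(-2) = 0
Difference = 15

15


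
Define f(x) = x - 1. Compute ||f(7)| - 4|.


f(7) = 6
|6| = 6
|6 - 4| = 2

2


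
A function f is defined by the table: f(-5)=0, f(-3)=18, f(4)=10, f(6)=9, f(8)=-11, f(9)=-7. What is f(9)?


Reading from the table at x = 9

-7


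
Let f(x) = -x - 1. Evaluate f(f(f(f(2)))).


2


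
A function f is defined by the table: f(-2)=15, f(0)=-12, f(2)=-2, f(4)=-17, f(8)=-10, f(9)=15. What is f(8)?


-10


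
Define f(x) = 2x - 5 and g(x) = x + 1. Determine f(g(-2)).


g(-2) = -1
f(-1) = -7

-7


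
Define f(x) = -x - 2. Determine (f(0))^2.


f(0) = -2
(-2)^2 = 4

4


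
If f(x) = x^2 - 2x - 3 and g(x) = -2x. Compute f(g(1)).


g(1) = -2
f(-2) = 1*(-2)^2 - 2*(-2) - 3 = 5

5


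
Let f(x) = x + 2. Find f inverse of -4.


Solve x + 2 = -4
x = (-4 - 2) / 1 = -6

-6


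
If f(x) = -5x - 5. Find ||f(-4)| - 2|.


f(-4) = 15
|15| = 15
|15 - 2| = 13

13


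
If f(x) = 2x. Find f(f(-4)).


f(-4) = -8
f(-8) = -16

-16


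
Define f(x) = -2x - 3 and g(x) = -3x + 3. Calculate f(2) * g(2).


f(2) = -7
g(2) = -3
Product = 21

21


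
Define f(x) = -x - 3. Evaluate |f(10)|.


f(10) = -13
|-13| = 13

13


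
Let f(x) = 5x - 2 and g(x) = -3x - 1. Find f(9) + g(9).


f(9) = 43
g(9) = -28
Sum = 15

15


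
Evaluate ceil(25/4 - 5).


25/4 = 6.25
6.25 - 5 = 1.25
ceil(1.25) = 2

2


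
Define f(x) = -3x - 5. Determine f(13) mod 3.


f(13) = -44
-44 mod 3 = 1

1


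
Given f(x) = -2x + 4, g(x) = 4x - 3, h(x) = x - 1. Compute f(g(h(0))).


h(0) = -1
g(-1) = -7
f(-7) = 18

18


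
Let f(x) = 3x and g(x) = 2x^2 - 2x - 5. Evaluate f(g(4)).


57


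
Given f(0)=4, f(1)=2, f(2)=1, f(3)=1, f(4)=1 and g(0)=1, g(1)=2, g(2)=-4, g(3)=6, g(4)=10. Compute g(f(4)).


f(4) = 1
g(1) = 2

2


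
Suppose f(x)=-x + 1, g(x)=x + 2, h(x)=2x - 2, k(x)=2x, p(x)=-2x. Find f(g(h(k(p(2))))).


17


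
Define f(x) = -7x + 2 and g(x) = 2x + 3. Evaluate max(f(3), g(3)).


9


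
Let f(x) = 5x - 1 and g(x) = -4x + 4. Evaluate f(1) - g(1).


f(1) = 4
g(1) = 0
Difference = 4

4


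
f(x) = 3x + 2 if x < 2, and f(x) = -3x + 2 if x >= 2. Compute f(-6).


-6 satisfies x < 2
f(-6) = -16

-16


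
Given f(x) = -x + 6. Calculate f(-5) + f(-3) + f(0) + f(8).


24


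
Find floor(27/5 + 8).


27/5 = 5.4
5.4 + 8 = 13.4
floor(13.4) = 13

13


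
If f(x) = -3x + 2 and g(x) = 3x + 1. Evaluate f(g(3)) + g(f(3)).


f(g(3)) = -28
g(f(3)) = -20
Sum = -48

-48


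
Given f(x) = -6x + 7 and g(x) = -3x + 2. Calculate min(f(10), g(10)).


f(10) = -53
g(10) = -28
min = -53

-53


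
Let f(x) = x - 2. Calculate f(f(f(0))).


f(0) = -2
f(-2) = -4
f(-4) = -6

-6


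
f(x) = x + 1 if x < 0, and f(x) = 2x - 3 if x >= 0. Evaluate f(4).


4 satisfies x >= 0
f(4) = 5

5


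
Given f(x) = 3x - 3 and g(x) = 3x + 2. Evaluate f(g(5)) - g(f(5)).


f(g(5)) = 48
g(f(5)) = 38
Difference = 10

10


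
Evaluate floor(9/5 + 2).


9/5 = 1.8
1.8 + 2 = 3.8
floor(3.8) = 3

3


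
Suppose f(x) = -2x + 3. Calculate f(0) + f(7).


f(0) = 3
f(7) = -11
Sum = -8

-8


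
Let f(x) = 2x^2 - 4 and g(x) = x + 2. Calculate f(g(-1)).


g(-1) = 1
f(1) = 2*(1)^2 - 4 = -2

-2


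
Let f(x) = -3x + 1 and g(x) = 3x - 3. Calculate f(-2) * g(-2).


f(-2) = 7
g(-2) = -9
Product = -63

-63


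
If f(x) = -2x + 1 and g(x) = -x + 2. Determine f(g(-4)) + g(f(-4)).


f(g(-4)) = -11
g(f(-4)) = -7
Sum = -18

-18


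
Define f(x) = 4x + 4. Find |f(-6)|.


f(-6) = -20
|-20| = 20

20


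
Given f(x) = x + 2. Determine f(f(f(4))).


f(4) = 6
f(6) = 8
f(8) = 10

10


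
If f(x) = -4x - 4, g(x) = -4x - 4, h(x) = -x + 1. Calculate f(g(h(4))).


h(4) = -3
g(-3) = 8
f(8) = -36

-36


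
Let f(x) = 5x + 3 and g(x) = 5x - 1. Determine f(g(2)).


g(2) = 9
f(9) = 48

48


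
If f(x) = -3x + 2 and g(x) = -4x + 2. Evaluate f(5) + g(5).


f(5) = -13
g(5) = -18
Sum = -31

-31


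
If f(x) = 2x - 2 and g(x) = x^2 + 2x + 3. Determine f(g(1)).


g(1) = 6
f(6) = 10

10


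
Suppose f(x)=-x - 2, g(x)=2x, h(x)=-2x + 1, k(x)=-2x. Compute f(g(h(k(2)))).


k(2) = -4
h(-4) = 9
g(9) = 18
f(18) = -20

-20


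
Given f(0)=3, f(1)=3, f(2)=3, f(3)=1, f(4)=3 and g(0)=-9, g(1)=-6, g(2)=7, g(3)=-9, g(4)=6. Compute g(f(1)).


f(1) = 3
g(3) = -9

-9


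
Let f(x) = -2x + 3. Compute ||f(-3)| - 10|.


f(-3) = 9
|9| = 9
|9 - 10| = 1

1


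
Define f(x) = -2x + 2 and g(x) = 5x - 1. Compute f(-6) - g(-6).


45


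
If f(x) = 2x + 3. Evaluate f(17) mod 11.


f(17) = 37
37 mod 11 = 4

4


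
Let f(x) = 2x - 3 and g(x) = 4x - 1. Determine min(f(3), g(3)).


f(3) = 3
g(3) = 11
min = 3

3


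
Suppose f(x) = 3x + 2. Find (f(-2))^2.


f(-2) = -4
(-4)^2 = 16

16


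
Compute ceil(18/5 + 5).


9


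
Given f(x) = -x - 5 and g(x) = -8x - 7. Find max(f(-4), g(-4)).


f(-4) = -1
g(-4) = 25
max = 25

25


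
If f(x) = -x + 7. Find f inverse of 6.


Solve -x + 7 = 6
x = (6 - 7) / (-1) = 1

1


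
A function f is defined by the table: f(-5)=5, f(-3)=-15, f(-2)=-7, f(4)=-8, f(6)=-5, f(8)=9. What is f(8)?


Reading from the table at x = 8

9


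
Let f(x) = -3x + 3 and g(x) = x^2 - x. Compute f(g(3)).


g(3) = 6
f(6) = -15

-15


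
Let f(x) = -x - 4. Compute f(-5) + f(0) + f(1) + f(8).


f(-5) = 1
f(0) = -4
f(1) = -5
f(8) = -12
Sum = -20

-20


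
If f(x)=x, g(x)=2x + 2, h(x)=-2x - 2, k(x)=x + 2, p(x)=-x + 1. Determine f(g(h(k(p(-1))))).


p(-1) = 2
k(2) = 4
h(4) = -10
g(-10) = -18
f(-18) = -18

-18


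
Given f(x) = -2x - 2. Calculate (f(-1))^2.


0


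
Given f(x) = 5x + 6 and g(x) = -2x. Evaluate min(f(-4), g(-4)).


-14


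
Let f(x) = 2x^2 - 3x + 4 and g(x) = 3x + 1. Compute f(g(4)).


g(4) = 13
f(13) = 2*(13)^2 - 3*(13) + 4 = 303

303


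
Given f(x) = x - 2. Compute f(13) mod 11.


0


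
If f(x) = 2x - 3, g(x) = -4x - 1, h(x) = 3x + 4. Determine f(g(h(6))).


h(6) = 22
g(22) = -89
f(-89) = -181

-181


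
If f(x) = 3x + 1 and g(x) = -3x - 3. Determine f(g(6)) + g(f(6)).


-122


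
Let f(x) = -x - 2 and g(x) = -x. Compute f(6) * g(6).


f(6) = -8
g(6) = -6
Product = 48

48


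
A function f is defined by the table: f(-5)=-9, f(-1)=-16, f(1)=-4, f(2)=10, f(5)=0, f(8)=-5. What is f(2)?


Reading from the table at x = 2

10


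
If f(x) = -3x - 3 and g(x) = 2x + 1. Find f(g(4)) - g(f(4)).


f(g(4)) = -30
g(f(4)) = -29
Difference = -1

-1


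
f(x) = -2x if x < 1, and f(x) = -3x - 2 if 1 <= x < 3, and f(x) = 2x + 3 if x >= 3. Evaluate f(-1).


-1 satisfies x < 1
f(-1) = 2

2


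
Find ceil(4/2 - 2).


0


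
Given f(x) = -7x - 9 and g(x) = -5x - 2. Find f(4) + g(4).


-59


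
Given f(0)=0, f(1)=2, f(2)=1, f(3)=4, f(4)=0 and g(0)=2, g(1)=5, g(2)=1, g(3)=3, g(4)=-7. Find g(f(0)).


f(0) = 0
g(0) = 2

2


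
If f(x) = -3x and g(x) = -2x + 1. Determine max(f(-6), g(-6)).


f(-6) = 18
g(-6) = 13
max = 18

18


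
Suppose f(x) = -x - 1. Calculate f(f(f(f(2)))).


f(2) = -3
f(-3) = 2
f(2) = -3
f(-3) = 2

2


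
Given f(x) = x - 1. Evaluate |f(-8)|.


f(-8) = -9
|-9| = 9

9


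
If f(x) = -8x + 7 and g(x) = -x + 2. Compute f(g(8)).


g(8) = -6
f(-6) = 55

55


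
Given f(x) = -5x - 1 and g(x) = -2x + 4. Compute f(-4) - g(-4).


7


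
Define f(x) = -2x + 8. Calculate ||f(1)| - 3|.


f(1) = 6
|6| = 6
|6 - 3| = 3

3


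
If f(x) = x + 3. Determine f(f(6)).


f(6) = 9
f(9) = 12

12


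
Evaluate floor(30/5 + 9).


30/5 = 6
6 + 9 = 15
floor(15) = 15

15


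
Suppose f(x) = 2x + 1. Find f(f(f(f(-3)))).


f(-3) = -5
f(-5) = -9
f(-9) = -17
f(-17) = -33

-33


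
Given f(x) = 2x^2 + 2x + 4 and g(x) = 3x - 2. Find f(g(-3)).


g(-3) = -11
f(-11) = 2*(-11)^2 + 2*(-11) + 4 = 224

224


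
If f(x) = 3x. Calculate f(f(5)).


f(5) = 15
f(15) = 45

45


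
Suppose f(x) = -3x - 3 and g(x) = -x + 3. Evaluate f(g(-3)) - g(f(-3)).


f(g(-3)) = -21
g(f(-3)) = -3
Difference = -18

-18


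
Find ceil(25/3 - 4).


25/3 = 8.3333
8.3333 - 4 = 4.3333
ceil(4.3333) = 5

5


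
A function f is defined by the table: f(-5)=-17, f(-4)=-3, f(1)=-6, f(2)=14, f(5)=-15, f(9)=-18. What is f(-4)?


Reading from the table at x = -4

-3


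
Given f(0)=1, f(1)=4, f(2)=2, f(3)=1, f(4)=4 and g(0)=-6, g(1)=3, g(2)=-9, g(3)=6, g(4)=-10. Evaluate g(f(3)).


f(3) = 1
g(1) = 3

3


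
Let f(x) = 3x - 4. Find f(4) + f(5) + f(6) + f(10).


59


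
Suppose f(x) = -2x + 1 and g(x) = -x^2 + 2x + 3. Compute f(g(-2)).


g(-2) = -5
f(-5) = 11

11


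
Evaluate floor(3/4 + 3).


3


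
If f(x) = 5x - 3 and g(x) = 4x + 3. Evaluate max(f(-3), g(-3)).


f(-3) = -18
g(-3) = -9
max = -9

-9


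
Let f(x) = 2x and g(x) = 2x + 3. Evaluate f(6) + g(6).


f(6) = 12
g(6) = 15
Sum = 27

27


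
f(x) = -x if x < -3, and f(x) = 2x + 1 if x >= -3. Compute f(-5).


-5 satisfies x < -3
f(-5) = 5

5


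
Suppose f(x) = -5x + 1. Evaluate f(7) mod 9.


2


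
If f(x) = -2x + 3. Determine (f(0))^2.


f(0) = 3
(3)^2 = 9

9


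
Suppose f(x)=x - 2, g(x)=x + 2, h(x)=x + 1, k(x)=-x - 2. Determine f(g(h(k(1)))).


k(1) = -3
h(-3) = -2
g(-2) = 0
f(0) = -2

-2


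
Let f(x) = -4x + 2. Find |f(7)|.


f(7) = -26
|-26| = 26

26


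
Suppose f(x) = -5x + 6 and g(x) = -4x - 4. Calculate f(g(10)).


g(10) = -44
f(-44) = 226

226


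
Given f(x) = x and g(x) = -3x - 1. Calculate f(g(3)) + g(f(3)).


f(g(3)) = -10
g(f(3)) = -10
Sum = -20

-20


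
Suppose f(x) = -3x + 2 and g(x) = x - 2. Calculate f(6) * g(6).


f(6) = -16
g(6) = 4
Product = -64

-64


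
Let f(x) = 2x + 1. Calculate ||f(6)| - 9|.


f(6) = 13
|13| = 13
|13 - 9| = 4

4


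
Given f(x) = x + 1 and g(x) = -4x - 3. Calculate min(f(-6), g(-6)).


-5


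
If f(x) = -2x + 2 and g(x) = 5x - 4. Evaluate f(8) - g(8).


f(8) = -14
g(8) = 36
Difference = -50

-50


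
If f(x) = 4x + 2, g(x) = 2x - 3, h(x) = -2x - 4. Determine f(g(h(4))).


-106


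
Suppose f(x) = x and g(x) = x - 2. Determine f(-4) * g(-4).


f(-4) = -4
g(-4) = -6
Product = 24

24


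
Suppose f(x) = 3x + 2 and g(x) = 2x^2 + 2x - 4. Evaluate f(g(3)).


g(3) = 20
f(20) = 62

62


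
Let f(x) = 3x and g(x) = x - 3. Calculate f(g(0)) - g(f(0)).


-6


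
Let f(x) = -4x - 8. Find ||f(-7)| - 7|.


13


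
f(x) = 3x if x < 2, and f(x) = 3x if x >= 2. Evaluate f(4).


4 satisfies x >= 2
f(4) = 12

12


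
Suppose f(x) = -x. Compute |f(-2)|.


2


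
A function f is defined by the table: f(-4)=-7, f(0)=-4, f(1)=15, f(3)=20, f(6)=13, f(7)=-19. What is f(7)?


-19


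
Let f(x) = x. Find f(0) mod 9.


0


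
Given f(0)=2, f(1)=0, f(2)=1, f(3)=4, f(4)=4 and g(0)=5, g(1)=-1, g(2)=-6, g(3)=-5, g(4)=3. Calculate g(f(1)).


5


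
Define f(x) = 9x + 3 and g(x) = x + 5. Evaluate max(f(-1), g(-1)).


f(-1) = -6
g(-1) = 4
max = 4

4


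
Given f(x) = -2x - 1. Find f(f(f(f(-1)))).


f(-1) = 1
f(1) = -3
f(-3) = 5
f(5) = -11

-11


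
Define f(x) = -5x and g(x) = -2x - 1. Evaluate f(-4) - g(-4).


13


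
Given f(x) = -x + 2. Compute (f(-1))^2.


f(-1) = 3
(3)^2 = 9

9


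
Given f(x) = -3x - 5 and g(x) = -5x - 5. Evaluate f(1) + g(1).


f(1) = -8
g(1) = -10
Sum = -18

-18


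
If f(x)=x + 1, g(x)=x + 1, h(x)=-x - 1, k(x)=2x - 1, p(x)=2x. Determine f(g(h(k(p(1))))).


-2


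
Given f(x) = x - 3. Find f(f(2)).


f(2) = -1
f(-1) = -4

-4


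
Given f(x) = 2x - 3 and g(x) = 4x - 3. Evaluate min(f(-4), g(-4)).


-19


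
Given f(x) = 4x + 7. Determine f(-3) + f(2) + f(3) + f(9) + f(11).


123


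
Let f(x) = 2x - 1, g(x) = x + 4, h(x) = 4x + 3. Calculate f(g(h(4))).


h(4) = 19
g(19) = 23
f(23) = 45

45


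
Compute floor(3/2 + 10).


11


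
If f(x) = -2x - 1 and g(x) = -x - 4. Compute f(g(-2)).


g(-2) = -2
f(-2) = 3

3


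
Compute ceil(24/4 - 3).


24/4 = 6
6 - 3 = 3
ceil(3) = 3

3


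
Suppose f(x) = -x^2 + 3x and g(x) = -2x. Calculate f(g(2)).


g(2) = -4
f(-4) = (-1)*(-4)^2 + 3*(-4) = -28

-28


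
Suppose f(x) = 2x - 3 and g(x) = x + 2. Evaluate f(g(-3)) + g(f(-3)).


f(g(-3)) = -5
g(f(-3)) = -7
Sum = -12

-12


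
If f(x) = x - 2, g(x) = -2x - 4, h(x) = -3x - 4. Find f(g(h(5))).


h(5) = -19
g(-19) = 34
f(34) = 32

32


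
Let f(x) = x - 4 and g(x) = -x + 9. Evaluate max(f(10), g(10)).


f(10) = 6
g(10) = -1
max = 6

6


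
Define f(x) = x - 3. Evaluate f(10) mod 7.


0


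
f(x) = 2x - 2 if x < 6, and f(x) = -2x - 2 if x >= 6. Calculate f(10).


-22


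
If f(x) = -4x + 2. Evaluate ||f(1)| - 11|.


f(1) = -2
|-2| = 2
|2 - 11| = 9

9


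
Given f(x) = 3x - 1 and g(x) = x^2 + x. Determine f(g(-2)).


g(-2) = 2
f(2) = 5

5


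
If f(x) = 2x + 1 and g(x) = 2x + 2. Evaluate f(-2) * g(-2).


f(-2) = -3
g(-2) = -2
Product = 6

6


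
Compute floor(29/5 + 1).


29/5 = 5.8
5.8 + 1 = 6.8
floor(6.8) = 6

6


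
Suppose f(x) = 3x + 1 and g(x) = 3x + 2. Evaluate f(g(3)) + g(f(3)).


66


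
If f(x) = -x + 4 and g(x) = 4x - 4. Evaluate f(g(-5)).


g(-5) = -24
f(-24) = 28

28


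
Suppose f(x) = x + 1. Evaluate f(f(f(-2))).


f(-2) = -1
f(-1) = 0
f(0) = 1

1


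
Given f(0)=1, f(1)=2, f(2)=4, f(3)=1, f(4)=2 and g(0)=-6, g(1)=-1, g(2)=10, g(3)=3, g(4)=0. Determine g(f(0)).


f(0) = 1
g(1) = -1

-1


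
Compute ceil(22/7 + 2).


22/7 = 3.1429
3.1429 + 2 = 5.1429
ceil(5.1429) = 6

6


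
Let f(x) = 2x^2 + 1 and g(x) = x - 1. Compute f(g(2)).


3


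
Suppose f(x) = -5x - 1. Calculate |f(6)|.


f(6) = -31
|-31| = 31

31


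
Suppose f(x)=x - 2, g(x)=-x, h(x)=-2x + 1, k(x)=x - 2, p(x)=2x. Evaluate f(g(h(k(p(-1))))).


p(-1) = -2
k(-2) = -4
h(-4) = 9
g(9) = -9
f(-9) = -11

-11


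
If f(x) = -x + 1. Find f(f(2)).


f(2) = -1
f(-1) = 2

2


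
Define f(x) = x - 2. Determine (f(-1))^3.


f(-1) = -3
(-3)^3 = -27

-27


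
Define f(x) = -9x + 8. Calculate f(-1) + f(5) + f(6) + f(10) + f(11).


f(-1) = 17
f(5) = -37
f(6) = -46
f(10) = -82
f(11) = -91
Sum = -239

-239


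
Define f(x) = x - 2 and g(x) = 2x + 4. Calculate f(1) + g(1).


f(1) = -1
g(1) = 6
Sum = 5

5


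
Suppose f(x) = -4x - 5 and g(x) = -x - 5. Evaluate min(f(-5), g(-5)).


f(-5) = 15
g(-5) = 0
min = 0

0


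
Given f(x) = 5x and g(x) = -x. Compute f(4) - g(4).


f(4) = 20
g(4) = -4
Difference = 24

24


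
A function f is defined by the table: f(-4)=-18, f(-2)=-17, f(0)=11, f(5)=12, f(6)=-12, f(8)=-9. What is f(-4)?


-18


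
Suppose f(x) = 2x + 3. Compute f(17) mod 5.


f(17) = 37
37 mod 5 = 2

2


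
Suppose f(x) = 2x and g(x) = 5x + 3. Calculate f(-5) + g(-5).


f(-5) = -10
g(-5) = -22
Sum = -32

-32


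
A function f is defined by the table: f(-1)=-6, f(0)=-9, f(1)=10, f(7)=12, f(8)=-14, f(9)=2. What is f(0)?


Reading from the table at x = 0

-9


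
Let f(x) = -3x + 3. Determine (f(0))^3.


f(0) = 3
(3)^3 = 27

27


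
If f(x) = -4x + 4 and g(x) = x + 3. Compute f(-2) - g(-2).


f(-2) = 12
g(-2) = 1
Difference = 11

11


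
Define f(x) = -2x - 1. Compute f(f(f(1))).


f(1) = -3
f(-3) = 5
f(5) = -11

-11


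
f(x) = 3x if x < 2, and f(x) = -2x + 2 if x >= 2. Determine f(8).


-14


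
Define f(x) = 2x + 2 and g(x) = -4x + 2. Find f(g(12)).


-90


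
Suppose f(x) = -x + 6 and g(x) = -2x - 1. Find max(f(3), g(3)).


f(3) = 3
g(3) = -7
max = 3

3


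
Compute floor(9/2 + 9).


9/2 = 4.5
4.5 + 9 = 13.5
floor(13.5) = 13

13


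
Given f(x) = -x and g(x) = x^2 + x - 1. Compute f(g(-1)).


g(-1) = -1
f(-1) = 1

1


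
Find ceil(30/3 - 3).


30/3 = 10
10 - 3 = 7
ceil(7) = 7

7


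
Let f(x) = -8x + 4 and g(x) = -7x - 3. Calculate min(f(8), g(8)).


-60


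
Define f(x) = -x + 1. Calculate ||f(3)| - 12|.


f(3) = -2
|-2| = 2
|2 - 12| = 10

10


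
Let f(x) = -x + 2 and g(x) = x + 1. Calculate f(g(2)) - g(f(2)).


f(g(2)) = -1
g(f(2)) = 1
Difference = -2

-2


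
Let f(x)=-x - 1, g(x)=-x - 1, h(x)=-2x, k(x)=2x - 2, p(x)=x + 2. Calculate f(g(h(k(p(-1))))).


p(-1) = 1
k(1) = 0
h(0) = 0
g(0) = -1
f(-1) = 0

0


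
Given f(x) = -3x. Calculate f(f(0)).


f(0) = 0
f(0) = 0

0


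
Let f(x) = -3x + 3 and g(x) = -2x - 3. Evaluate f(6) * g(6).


f(6) = -15
g(6) = -15
Product = 225

225


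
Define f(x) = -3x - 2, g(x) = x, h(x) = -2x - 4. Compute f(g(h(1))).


h(1) = -6
g(-6) = -6
f(-6) = 16

16


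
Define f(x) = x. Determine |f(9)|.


f(9) = 9
|9| = 9

9


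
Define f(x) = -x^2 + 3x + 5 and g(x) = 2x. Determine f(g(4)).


g(4) = 8
f(8) = (-1)*(8)^2 + 3*(8) + 5 = -35

-35


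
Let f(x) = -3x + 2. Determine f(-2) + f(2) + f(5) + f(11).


f(-2) = 8
f(2) = -4
f(5) = -13
f(11) = -31
Sum = -40

-40


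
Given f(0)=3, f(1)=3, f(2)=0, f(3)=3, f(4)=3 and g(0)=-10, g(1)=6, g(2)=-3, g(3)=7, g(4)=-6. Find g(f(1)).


f(1) = 3
g(3) = 7

7


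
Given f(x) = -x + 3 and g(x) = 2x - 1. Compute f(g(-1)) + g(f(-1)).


f(g(-1)) = 6
g(f(-1)) = 7
Sum = 13

13


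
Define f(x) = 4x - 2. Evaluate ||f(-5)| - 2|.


f(-5) = -22
|-22| = 22
|22 - 2| = 20

20


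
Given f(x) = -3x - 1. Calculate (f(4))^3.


-2197


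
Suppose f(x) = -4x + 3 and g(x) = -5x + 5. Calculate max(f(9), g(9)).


f(9) = -33
g(9) = -40
max = -33

-33


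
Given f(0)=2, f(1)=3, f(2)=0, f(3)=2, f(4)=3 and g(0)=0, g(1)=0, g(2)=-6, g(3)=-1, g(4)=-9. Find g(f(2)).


f(2) = 0
g(0) = 0

0


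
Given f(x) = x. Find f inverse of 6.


Solve x = 6
x = (6) / 1 = 6

6


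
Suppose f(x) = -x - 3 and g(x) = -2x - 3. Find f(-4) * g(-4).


f(-4) = 1
g(-4) = 5
Product = 5

5


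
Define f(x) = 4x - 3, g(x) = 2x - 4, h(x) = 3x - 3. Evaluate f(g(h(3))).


29


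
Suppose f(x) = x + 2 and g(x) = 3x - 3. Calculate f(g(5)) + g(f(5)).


f(g(5)) = 14
g(f(5)) = 18
Sum = 32

32


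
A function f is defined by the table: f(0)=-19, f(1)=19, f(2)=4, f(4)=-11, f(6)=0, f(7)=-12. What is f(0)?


Reading from the table at x = 0

-19


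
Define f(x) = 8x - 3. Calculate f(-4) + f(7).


f(-4) = -35
f(7) = 53
Sum = 18

18


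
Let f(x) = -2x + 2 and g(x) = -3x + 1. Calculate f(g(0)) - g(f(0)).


f(g(0)) = 0
g(f(0)) = -5
Difference = 5

5


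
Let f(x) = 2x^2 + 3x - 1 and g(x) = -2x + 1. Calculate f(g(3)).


g(3) = -5
f(-5) = 2*(-5)^2 + 3*(-5) - 1 = 34

34


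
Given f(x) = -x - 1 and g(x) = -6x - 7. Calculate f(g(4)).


g(4) = -31
f(-31) = 30

30


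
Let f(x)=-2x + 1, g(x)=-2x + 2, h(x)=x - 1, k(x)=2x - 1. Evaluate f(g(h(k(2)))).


k(2) = 3
h(3) = 2
g(2) = -2
f(-2) = 5

5


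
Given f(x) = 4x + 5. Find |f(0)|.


f(0) = 5
|5| = 5

5


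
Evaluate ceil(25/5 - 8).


25/5 = 5
5 - 8 = -3
ceil(-3) = -3

-3


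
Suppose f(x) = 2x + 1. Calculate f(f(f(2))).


23


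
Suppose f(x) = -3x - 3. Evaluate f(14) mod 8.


f(14) = -45
-45 mod 8 = 3

3


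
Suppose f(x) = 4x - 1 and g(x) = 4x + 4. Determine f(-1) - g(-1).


f(-1) = -5
g(-1) = 0
Difference = -5

-5


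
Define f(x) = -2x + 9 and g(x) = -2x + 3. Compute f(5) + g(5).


f(5) = -1
g(5) = -7
Sum = -8

-8


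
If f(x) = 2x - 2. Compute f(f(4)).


f(4) = 6
f(6) = 10

10


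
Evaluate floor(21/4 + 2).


7


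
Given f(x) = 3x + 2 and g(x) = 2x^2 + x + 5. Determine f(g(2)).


g(2) = 15
f(15) = 47

47


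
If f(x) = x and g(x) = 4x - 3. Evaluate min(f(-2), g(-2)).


f(-2) = -2
g(-2) = -11
min = -11

-11


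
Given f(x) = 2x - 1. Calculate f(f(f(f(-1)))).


f(-1) = -3
f(-3) = -7
f(-7) = -15
f(-15) = -31

-31


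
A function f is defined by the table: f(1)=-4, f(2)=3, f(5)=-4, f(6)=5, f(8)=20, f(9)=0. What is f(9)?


0


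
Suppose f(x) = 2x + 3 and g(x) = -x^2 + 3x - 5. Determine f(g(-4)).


g(-4) = -33
f(-33) = -63

-63


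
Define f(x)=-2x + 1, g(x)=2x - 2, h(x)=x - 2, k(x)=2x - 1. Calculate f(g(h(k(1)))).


k(1) = 1
h(1) = -1
g(-1) = -4
f(-4) = 9

9


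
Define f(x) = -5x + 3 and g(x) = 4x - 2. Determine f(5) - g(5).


f(5) = -22
g(5) = 18
Difference = -40

-40


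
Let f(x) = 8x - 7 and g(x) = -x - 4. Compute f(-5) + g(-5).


-46


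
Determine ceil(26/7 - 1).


26/7 = 3.7143
3.7143 - 1 = 2.7143
ceil(2.7143) = 3

3


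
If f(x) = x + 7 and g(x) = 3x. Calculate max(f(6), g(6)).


f(6) = 13
g(6) = 18
max = 18

18


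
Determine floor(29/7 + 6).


29/7 = 4.1429
4.1429 + 6 = 10.1429
floor(10.1429) = 10

10


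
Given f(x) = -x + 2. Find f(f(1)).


f(1) = 1
f(1) = 1

1


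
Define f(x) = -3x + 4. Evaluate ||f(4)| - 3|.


f(4) = -8
|-8| = 8
|8 - 3| = 5

5


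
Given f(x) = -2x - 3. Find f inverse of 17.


Solve -2x - 3 = 17
x = (17 + 3) / (-2) = -10

-10


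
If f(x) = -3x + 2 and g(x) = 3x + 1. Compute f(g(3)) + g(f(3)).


f(g(3)) = -28
g(f(3)) = -20
Sum = -48

-48


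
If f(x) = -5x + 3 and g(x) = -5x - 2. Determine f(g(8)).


213


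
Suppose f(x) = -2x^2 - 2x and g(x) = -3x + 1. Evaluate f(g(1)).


g(1) = -2
f(-2) = (-2)*(-2)^2 - 2*(-2) = -4

-4


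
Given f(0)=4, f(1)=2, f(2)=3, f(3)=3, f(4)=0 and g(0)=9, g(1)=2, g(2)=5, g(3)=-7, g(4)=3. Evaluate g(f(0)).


f(0) = 4
g(4) = 3

3


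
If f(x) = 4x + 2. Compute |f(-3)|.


f(-3) = -10
|-10| = 10

10


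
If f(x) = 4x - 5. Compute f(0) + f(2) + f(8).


f(0) = -5
f(2) = 3
f(8) = 27
Sum = 25

25


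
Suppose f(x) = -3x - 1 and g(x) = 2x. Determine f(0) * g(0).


f(0) = -1
g(0) = 0
Product = 0

0


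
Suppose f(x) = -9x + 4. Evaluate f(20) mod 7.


f(20) = -176
-176 mod 7 = 6

6


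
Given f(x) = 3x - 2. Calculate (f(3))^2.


49


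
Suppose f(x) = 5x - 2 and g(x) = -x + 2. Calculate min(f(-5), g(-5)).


f(-5) = -27
g(-5) = 7
min = -27

-27


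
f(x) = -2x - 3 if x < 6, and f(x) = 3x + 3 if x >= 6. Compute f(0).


0 satisfies x < 6
f(0) = -3

-3


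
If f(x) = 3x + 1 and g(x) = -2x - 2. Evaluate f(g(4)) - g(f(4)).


f(g(4)) = -29
g(f(4)) = -28
Difference = -1

-1


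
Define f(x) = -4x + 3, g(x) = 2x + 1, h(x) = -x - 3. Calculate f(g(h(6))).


h(6) = -9
g(-9) = -17
f(-17) = 71

71


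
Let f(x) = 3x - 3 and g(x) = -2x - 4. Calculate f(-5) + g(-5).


f(-5) = -18
g(-5) = 6
Sum = -12

-12


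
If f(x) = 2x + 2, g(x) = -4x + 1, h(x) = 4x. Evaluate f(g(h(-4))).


h(-4) = -16
g(-16) = 65
f(65) = 132

132


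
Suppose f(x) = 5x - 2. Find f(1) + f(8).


f(1) = 3
f(8) = 38
Sum = 41

41


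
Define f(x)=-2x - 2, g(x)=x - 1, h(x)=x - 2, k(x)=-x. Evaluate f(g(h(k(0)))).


k(0) = 0
h(0) = -2
g(-2) = -3
f(-3) = 4

4


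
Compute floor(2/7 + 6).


2/7 = 0.2857
0.2857 + 6 = 6.2857
floor(6.2857) = 6

6


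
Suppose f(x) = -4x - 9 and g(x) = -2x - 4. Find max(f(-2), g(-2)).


f(-2) = -1
g(-2) = 0
max = 0

0


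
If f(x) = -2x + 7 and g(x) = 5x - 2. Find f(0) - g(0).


f(0) = 7
g(0) = -2
Difference = 9

9


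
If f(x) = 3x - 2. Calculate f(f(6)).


f(6) = 16
f(16) = 46

46


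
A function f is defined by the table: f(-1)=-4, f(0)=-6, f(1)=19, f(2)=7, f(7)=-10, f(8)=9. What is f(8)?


Reading from the table at x = 8

9


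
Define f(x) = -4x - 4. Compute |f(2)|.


f(2) = -12
|-12| = 12

12


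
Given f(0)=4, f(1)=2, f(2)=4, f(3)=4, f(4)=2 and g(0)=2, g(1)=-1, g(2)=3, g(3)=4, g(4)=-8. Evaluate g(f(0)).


f(0) = 4
g(4) = -8

-8


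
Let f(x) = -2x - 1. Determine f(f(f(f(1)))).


f(1) = -3
f(-3) = 5
f(5) = -11
f(-11) = 21

21


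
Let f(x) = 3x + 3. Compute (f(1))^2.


f(1) = 6
(6)^2 = 36

36


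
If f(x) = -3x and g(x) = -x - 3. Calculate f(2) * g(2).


f(2) = -6
g(2) = -5
Product = 30

30


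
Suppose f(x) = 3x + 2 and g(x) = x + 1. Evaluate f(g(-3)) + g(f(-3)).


-10


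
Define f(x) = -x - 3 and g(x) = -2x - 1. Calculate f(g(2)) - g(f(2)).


f(g(2)) = 2
g(f(2)) = 9
Difference = -7

-7


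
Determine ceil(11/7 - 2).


11/7 = 1.5714
1.5714 - 2 = -0.4286
ceil(-0.4286) = 0

0


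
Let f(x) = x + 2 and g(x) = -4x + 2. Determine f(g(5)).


g(5) = -18
f(-18) = -16

-16


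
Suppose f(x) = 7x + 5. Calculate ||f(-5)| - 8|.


f(-5) = -30
|-30| = 30
|30 - 8| = 22

22


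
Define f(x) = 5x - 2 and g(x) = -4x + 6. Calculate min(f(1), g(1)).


f(1) = 3
g(1) = 2
min = 2

2


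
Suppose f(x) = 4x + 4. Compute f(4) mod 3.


2


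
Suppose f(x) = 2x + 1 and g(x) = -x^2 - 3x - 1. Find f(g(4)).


g(4) = -29
f(-29) = -57

-57


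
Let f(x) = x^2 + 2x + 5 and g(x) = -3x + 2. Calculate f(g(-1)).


40


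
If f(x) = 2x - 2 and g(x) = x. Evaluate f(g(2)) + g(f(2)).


f(g(2)) = 2
g(f(2)) = 2
Sum = 4

4


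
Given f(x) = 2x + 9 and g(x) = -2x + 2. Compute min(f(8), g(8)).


f(8) = 25
g(8) = -14
min = -14

-14


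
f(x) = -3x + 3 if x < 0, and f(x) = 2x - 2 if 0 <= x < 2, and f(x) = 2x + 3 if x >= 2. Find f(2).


2 satisfies x >= 2
f(2) = 7

7


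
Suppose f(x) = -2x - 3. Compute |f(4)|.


f(4) = -11
|-11| = 11

11


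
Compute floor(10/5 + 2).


10/5 = 2
2 + 2 = 4
floor(4) = 4

4


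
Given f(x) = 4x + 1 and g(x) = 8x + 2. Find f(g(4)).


g(4) = 34
f(34) = 137

137


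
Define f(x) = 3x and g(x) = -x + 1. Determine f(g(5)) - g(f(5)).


f(g(5)) = -12
g(f(5)) = -14
Difference = 2

2


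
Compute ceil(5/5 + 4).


5/5 = 1
1 + 4 = 5
ceil(5) = 5

5


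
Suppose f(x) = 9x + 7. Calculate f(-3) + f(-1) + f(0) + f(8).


f(-3) = -20
f(-1) = -2
f(0) = 7
f(8) = 79
Sum = 64

64


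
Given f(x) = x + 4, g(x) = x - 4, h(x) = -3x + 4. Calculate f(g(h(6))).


h(6) = -14
g(-14) = -18
f(-18) = -14

-14


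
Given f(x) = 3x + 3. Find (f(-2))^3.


f(-2) = -3
(-3)^3 = -27

-27


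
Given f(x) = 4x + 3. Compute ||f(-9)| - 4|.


29


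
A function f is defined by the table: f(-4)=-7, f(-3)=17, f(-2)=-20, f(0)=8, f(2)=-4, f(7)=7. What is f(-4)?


Reading from the table at x = -4

-7


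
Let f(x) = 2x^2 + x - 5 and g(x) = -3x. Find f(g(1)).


g(1) = -3
f(-3) = 2*(-3)^2 + 1*(-3) - 5 = 10

10


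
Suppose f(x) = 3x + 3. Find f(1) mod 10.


f(1) = 6
6 mod 10 = 6

6


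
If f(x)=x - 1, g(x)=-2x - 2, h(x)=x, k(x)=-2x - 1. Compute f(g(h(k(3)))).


k(3) = -7
h(-7) = -7
g(-7) = 12
f(12) = 11

11


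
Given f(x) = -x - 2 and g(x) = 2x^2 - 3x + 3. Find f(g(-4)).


g(-4) = 47
f(47) = -49

-49


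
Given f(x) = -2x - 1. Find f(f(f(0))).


f(0) = -1
f(-1) = 1
f(1) = -3

-3


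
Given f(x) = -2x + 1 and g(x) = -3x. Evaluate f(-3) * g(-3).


f(-3) = 7
g(-3) = 9
Product = 63

63


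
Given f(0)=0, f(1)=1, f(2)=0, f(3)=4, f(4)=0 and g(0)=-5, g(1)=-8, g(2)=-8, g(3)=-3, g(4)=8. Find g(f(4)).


f(4) = 0
g(0) = -5

-5


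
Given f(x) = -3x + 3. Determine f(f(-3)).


f(-3) = 12
f(12) = -33

-33


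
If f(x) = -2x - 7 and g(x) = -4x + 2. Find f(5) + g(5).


f(5) = -17
g(5) = -18
Sum = -35

-35


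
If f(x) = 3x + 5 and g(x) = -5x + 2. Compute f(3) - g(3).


f(3) = 14
g(3) = -13
Difference = 27

27


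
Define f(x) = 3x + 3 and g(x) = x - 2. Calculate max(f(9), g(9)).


f(9) = 30
g(9) = 7
max = 30

30


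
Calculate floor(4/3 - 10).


4/3 = 1.3333
1.3333 - 10 = -8.6667
floor(-8.6667) = -9

-9


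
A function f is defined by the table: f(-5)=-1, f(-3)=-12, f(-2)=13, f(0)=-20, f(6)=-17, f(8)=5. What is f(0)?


-20


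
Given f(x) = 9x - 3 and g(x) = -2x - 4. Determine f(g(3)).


-93


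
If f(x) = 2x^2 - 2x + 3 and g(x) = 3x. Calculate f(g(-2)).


g(-2) = -6
f(-6) = 2*(-6)^2 - 2*(-6) + 3 = 87

87


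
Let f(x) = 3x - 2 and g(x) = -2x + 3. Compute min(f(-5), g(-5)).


f(-5) = -17
g(-5) = 13
min = -17

-17


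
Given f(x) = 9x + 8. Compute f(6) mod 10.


2


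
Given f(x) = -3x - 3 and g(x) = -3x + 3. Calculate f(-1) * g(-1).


f(-1) = 0
g(-1) = 6
Product = 0

0


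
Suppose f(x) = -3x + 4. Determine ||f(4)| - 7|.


f(4) = -8
|-8| = 8
|8 - 7| = 1

1


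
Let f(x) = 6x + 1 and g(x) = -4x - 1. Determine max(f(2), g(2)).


f(2) = 13
g(2) = -9
max = 13

13


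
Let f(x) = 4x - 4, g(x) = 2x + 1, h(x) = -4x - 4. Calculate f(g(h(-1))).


0


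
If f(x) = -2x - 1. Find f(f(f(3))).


f(3) = -7
f(-7) = 13
f(13) = -27

-27


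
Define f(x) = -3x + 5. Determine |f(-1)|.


f(-1) = 8
|8| = 8

8


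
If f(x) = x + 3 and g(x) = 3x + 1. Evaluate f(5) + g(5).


f(5) = 8
g(5) = 16
Sum = 24

24


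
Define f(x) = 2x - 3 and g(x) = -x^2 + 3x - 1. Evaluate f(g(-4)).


g(-4) = -29
f(-29) = -61

-61


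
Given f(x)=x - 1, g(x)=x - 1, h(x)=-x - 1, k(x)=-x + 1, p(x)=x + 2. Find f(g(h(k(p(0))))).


p(0) = 2
k(2) = -1
h(-1) = 0
g(0) = -1
f(-1) = -2

-2


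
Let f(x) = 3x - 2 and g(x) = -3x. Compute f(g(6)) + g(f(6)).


f(g(6)) = -56
g(f(6)) = -48
Sum = -104

-104


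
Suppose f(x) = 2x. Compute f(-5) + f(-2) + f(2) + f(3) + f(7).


f(-5) = -10
f(-2) = -4
f(2) = 4
f(3) = 6
f(7) = 14
Sum = 10

10


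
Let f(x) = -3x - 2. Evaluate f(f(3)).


31


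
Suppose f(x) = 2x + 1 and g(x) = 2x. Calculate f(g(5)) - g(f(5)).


f(g(5)) = 21
g(f(5)) = 22
Difference = -1

-1


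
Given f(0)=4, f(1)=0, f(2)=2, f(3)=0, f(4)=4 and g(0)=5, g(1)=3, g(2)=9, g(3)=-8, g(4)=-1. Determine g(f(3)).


f(3) = 0
g(0) = 5

5


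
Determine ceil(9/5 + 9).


9/5 = 1.8
1.8 + 9 = 10.8
ceil(10.8) = 11

11


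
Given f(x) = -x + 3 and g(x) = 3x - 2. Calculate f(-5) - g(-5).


f(-5) = 8
g(-5) = -17
Difference = 25

25


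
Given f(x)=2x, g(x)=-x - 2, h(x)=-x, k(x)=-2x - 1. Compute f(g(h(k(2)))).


k(2) = -5
h(-5) = 5
g(5) = -7
f(-7) = -14

-14


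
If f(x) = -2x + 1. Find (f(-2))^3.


f(-2) = 5
(5)^3 = 125

125


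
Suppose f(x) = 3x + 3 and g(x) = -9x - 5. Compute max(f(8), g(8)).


f(8) = 27
g(8) = -77
max = 27

27


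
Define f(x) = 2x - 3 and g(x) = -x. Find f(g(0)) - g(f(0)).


f(g(0)) = -3
g(f(0)) = 3
Difference = -6

-6


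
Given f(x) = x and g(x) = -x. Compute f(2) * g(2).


f(2) = 2
g(2) = -2
Product = -4

-4


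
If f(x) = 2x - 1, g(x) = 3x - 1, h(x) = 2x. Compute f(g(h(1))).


9


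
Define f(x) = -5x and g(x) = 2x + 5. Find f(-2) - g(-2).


f(-2) = 10
g(-2) = 1
Difference = 9

9


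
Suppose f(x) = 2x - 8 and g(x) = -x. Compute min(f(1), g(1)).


f(1) = -6
g(1) = -1
min = -6

-6


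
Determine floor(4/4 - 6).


4/4 = 1
1 - 6 = -5
floor(-5) = -5

-5


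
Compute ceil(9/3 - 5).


9/3 = 3
3 - 5 = -2
ceil(-2) = -2

-2


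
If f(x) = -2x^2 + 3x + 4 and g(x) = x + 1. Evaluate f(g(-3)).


g(-3) = -2
f(-2) = (-2)*(-2)^2 + 3*(-2) + 4 = -10

-10


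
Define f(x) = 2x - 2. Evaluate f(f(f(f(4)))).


f(4) = 6
f(6) = 10
f(10) = 18
f(18) = 34

34


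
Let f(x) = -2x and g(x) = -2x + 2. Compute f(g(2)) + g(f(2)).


f(g(2)) = 4
g(f(2)) = 10
Sum = 14

14


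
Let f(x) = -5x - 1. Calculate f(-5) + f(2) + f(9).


f(-5) = 24
f(2) = -11
f(9) = -46
Sum = -33

-33


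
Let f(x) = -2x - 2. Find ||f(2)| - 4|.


f(2) = -6
|-6| = 6
|6 - 4| = 2

2


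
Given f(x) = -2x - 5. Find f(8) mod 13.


f(8) = -21
-21 mod 13 = 5

5


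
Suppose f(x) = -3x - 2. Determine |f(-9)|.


f(-9) = 25
|25| = 25

25


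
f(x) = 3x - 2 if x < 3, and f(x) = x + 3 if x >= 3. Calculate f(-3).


-3 satisfies x < 3
f(-3) = -11

-11


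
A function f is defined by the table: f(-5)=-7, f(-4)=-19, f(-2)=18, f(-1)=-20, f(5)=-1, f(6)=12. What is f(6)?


12


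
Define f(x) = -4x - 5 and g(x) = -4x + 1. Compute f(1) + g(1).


-12


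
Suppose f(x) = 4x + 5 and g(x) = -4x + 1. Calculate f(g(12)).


g(12) = -47
f(-47) = -183

-183


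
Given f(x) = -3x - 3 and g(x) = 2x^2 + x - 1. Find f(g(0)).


g(0) = -1
f(-1) = 0

0


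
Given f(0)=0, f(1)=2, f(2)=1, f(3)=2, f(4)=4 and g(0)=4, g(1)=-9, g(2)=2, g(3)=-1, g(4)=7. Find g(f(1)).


2


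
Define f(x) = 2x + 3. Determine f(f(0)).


f(0) = 3
f(3) = 9

9


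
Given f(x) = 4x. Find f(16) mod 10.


4


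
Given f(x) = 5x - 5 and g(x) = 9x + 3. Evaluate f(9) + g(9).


f(9) = 40
g(9) = 84
Sum = 124

124


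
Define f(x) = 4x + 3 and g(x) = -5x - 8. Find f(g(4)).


g(4) = -28
f(-28) = -109

-109


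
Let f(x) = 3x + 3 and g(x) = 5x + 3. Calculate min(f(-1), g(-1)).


f(-1) = 0
g(-1) = -2
min = -2

-2


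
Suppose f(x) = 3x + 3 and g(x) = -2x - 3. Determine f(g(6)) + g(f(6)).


f(g(6)) = -42
g(f(6)) = -45
Sum = -87

-87


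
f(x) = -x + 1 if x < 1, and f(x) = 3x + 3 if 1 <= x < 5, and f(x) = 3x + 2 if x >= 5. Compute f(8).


8 satisfies x >= 5
f(8) = 26

26


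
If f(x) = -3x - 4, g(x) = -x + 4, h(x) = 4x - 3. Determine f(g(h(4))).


h(4) = 13
g(13) = -9
f(-9) = 23

23


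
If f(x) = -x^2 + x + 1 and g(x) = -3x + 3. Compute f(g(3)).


-41


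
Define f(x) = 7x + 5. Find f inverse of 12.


Solve 7x + 5 = 12
x = (12 - 5) / 7 = 1

1


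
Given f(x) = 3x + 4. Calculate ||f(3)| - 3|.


f(3) = 13
|13| = 13
|13 - 3| = 10

10


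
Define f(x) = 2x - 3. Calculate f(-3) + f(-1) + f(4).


f(-3) = -9
f(-1) = -5
f(4) = 5
Sum = -9

-9


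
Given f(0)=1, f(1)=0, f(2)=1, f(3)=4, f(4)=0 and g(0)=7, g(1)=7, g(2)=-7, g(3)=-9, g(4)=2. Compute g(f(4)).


f(4) = 0
g(0) = 7

7


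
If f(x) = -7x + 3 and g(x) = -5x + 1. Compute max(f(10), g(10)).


f(10) = -67
g(10) = -49
max = -49

-49


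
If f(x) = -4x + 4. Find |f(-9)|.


f(-9) = 40
|40| = 40

40


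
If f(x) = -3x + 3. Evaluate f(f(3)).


f(3) = -6
f(-6) = 21

21


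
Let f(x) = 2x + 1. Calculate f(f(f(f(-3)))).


f(-3) = -5
f(-5) = -9
f(-9) = -17
f(-17) = -33

-33


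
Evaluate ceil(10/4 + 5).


10/4 = 2.5
2.5 + 5 = 7.5
ceil(7.5) = 8

8


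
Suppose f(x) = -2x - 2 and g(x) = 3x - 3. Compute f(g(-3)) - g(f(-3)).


f(g(-3)) = 22
g(f(-3)) = 9
Difference = 13

13


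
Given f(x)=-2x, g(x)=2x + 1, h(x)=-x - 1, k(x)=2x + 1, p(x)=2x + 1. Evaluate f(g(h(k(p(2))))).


p(2) = 5
k(5) = 11
h(11) = -12
g(-12) = -23
f(-23) = 46

46


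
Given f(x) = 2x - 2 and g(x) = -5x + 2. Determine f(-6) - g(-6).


f(-6) = -14
g(-6) = 32
Difference = -46

-46


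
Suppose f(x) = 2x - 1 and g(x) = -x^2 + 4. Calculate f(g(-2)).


g(-2) = 0
f(0) = -1

-1


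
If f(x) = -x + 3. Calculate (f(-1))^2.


f(-1) = 4
(4)^2 = 16

16


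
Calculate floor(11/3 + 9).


12


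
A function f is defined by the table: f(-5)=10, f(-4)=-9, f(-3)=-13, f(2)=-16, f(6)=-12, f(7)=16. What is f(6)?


Reading from the table at x = 6

-12
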